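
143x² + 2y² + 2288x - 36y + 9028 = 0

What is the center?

143(x² + 16x) + 2(y² - 18y) = -9028
Completing the square gives 143(x + 8)² + 2(y - 9)² = -9028 + 9152 + 162 = 286.
Divide through by 286 to get (x + 8)²/2 + (y - 9)²/143 = 1.
Ellipse with center (-8, 9).

(-8, 9)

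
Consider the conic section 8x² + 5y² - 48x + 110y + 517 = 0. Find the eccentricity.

e = √6/4

Rearranging, 8(x² - 6x) + 5(y² + 22y) = -517.
Complete the square in x and y: 8(x - 3)² + 5(y + 11)² = -517 + 72 + 605 = 160
Divide by 160: (x - 3)²/20 + (y + 11)²/32 = 1
Ellipse, center (3, -11), major axis vertical; a² = 32, b² = 20.
c² = a² - b² = 12, so c = 2√3.
e = c/a = 2√3/4√2 = √6/4.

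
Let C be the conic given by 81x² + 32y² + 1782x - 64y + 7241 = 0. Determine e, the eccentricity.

Collect terms: 81(x² + 22x) + 32(y² - 2y) = -7241
Complete the square in x and y: 81(x + 11)² + 32(y - 1)² = -7241 + 9801 + 32 = 2592
Divide through by 2592 to get (x + 11)²/32 + (y - 1)²/81 = 1.
Ellipse, center (-11, 1), major axis vertical; a² = 81, b² = 32.
c² = a² - b² = 49, so c = 7.
e = c/a = 7/9.

e = 7/9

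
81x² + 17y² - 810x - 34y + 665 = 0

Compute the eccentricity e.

Rearranging, 81(x² - 10x) + 17(y² - 2y) = -665.
81(x - 5)² + 17(y - 1)² = -665 + 2025 + 17 = 1377
Divide by 1377: (x - 5)²/17 + (y - 1)²/81 = 1
Ellipse, center (5, 1), major axis vertical; a² = 81, b² = 17.
c² = a² - b² = 64, so c = 8.
e = c/a = 8/9.

e = 8/9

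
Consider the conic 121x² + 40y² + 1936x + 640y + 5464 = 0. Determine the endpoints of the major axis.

Group the x- and y-terms: 121(x² + 16x) + 40(y² + 16y) = -5464
121(x + 8)² + 40(y + 8)² = -5464 + 7744 + 2560 = 4840
Divide through by 4840 to get (x + 8)²/40 + (y + 8)²/121 = 1.
Ellipse, center (-8, -8), major axis vertical; a² = 121, b² = 40.
a = 11. Vertices at (h, k ± a).

(-8, -19) and (-8, 3)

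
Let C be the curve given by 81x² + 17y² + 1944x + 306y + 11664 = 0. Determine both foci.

Group: 81(x² + 24x) + 17(y² + 18y) = -11664
Complete the square: 81(x + 12)² + 17(y + 9)² = -11664 + 11664 + 1377 = 1377
Divide by 1377: (x + 12)²/17 + (y + 9)²/81 = 1
Ellipse, center (-12, -9), major axis vertical; a² = 81, b² = 17.
c² = a² - b² = 81 - 17 = 64, so c = 8.
Foci lie on the vertical axis through the center: (h, k ± c).

(-12, -17) and (-12, -1)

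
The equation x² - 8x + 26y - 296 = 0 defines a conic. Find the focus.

(4, 11/2)

Only x is squared. Complete the square in x: (x - 4)² = -26(y - 12).
Vertex (4, 12); 4p = -26 so p = -13/2. Opens down.
Focus is p units from the vertex along the axis: (h, k + p).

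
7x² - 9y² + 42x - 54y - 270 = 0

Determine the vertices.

(-9, -3) and (3, -3)

Group the x- and y-terms: 7(x² + 6x) -9(y² + 6y) = 270
7(x + 3)² -9(y + 3)² = 270 + 63 - 81 = 252
Dividing both sides by 252: (x + 3)²/36 - (y + 3)²/28 = 1
Hyperbola, center (-3, -3), transverse axis horizontal; a² = 36, b² = 28.
a = 6. Vertices at (h ± a, k).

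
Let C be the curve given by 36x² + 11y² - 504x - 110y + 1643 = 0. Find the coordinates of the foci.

(7, 0) and (7, 10)

36(x² - 14x) + 11(y² - 10y) = -1643
Complete the square: 36(x - 7)² + 11(y - 5)² = -1643 + 1764 + 275 = 396
Dividing both sides by 396: (x - 7)²/11 + (y - 5)²/36 = 1
Ellipse, center (7, 5), major axis vertical; a² = 36, b² = 11.
c² = a² - b² = 36 - 11 = 25, so c = 5.
Foci lie on the vertical axis through the center: (h, k ± c).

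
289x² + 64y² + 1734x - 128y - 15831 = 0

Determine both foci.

Group: 289(x² + 6x) + 64(y² - 2y) = 15831
Complete the square in x and y: 289(x + 3)² + 64(y - 1)² = 15831 + 2601 + 64 = 18496
Divide through by 18496 to get (x + 3)²/64 + (y - 1)²/289 = 1.
Ellipse, center (-3, 1), major axis vertical; a² = 289, b² = 64.
c² = a² - b² = 289 - 64 = 225, so c = 15.
Foci lie on the vertical axis through the center: (h, k ± c).

(-3, -14) and (-3, 16)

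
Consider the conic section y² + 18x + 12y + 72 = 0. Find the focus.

Only y is squared. Complete the square in y: (y + 6)² = -18(x + 2).
Vertex (-2, -6); 4p = -18 so p = -9/2. Opens left.
Focus is p units from the vertex along the axis: (h + p, k).

(-13/2, -6)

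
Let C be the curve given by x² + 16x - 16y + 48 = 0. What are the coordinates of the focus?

Only x is squared. Complete the square in x: (x + 8)² = 16(y + 1).
Vertex (-8, -1); 4p = 16 so p = 4. Opens up.
Focus is p units from the vertex along the axis: (h, k + p).

(-8, 3)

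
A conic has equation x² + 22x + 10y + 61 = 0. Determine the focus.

Only x is squared. Complete the square in x: (x + 11)² = -10(y - 6).
Vertex (-11, 6); 4p = -10 so p = -5/2. Opens down.
Focus is p units from the vertex along the axis: (h, k + p).

(-11, 7/2)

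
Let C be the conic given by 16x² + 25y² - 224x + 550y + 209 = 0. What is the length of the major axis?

30

Group: 16(x² - 14x) + 25(y² + 22y) = -209
Complete the square: 16(x - 7)² + 25(y + 11)² = -209 + 784 + 3025 = 3600
Divide through by 3600 to get (x - 7)²/225 + (y + 11)²/144 = 1.
Ellipse, center (7, -11), major axis horizontal; a² = 225, b² = 144.
a² = 225 so a = 15; the major axis has length 2a = 30.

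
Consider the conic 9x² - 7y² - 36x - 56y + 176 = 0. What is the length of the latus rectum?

28/3

Group: 9(x² - 4x) -7(y² + 8y) = -176
9(x - 2)² -7(y + 4)² = -176 + 36 - 112 = -252
Divide through by -252 to get (y + 4)²/36 - (x - 2)²/28 = 1.
Hyperbola, center (2, -4), transverse axis vertical; a² = 36, b² = 28.
Latus rectum length = 2b²/a = 2·28/6 = 28/3.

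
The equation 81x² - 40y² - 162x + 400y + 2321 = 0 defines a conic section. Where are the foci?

81(x² - 2x) -40(y² - 10y) = -2321
Completing the square gives 81(x - 1)² -40(y - 5)² = -2321 + 81 - 1000 = -3240.
Divide by -3240: (y - 5)²/81 - (x - 1)²/40 = 1
Hyperbola, center (1, 5), transverse axis vertical; a² = 81, b² = 40.
c² = a² + b² = 81 + 40 = 121, so c = 11.
Foci lie on the vertical axis through the center: (h, k ± c).

(1, -6) and (1, 16)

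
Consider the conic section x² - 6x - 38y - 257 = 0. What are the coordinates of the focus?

Only x is squared. Complete the square in x: (x - 3)² = 38(y + 7).
Vertex (3, -7); 4p = 38 so p = 19/2. Opens up.
Focus is p units from the vertex along the axis: (h, k + p).

(3, 5/2)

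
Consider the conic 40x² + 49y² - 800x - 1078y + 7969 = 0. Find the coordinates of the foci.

Rearranging, 40(x² - 20x) + 49(y² - 22y) = -7969.
Complete the square in x and y: 40(x - 10)² + 49(y - 11)² = -7969 + 4000 + 5929 = 1960
Dividing both sides by 1960: (x - 10)²/49 + (y - 11)²/40 = 1
Ellipse, center (10, 11), major axis horizontal; a² = 49, b² = 40.
c² = a² - b² = 49 - 40 = 9, so c = 3.
Foci lie on the horizontal axis through the center: (h ± c, k).

(7, 11) and (13, 11)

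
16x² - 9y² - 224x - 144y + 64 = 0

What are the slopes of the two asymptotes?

Group: 16(x² - 14x) -9(y² + 16y) = -64
Complete the square: 16(x - 7)² -9(y + 8)² = -64 + 784 - 576 = 144
Divide by 144: (x - 7)²/9 - (y + 8)²/16 = 1
Hyperbola, center (7, -8), transverse axis horizontal; a² = 9, b² = 16.
For a horizontal hyperbola the asymptotes have slope ±b/a.
Here that is ±4/3.

4/3 and -4/3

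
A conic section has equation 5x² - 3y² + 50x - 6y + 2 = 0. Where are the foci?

(-13, -1) and (3, -1)

Group the x- and y-terms: 5(x² + 10x) -3(y² + 2y) = -2
Complete the square: 5(x + 5)² -3(y + 1)² = -2 + 125 - 3 = 120
Divide through by 120 to get (x + 5)²/24 - (y + 1)²/40 = 1.
Hyperbola, center (-5, -1), transverse axis horizontal; a² = 24, b² = 40.
c² = a² + b² = 24 + 40 = 64, so c = 8.
Foci lie on the horizontal axis through the center: (h ± c, k).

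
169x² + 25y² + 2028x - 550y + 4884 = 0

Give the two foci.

(-6, -1) and (-6, 23)

169(x² + 12x) + 25(y² - 22y) = -4884
Completing the square gives 169(x + 6)² + 25(y - 11)² = -4884 + 6084 + 3025 = 4225.
Dividing both sides by 4225: (x + 6)²/25 + (y - 11)²/169 = 1
Ellipse, center (-6, 11), major axis vertical; a² = 169, b² = 25.
c² = a² - b² = 169 - 25 = 144, so c = 12.
Foci lie on the vertical axis through the center: (h, k ± c).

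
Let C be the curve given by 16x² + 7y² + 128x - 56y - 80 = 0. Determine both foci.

16(x² + 8x) + 7(y² - 8y) = 80
Completing the square gives 16(x + 4)² + 7(y - 4)² = 80 + 256 + 112 = 448.
Divide by 448: (x + 4)²/28 + (y - 4)²/64 = 1
Ellipse, center (-4, 4), major axis vertical; a² = 64, b² = 28.
c² = a² - b² = 64 - 28 = 36, so c = 6.
Foci lie on the vertical axis through the center: (h, k ± c).

(-4, -2) and (-4, 10)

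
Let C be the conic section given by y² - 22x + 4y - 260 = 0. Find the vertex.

Only y is squared. Complete the square in y: (y + 2)² = 22(x + 12).
Vertex (-12, -2); 4p = 22 so p = 11/2. Opens right.

(-12, -2)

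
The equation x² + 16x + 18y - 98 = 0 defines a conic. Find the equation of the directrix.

y = 27/2

Only x is squared. Complete the square in x: (x + 8)² = -18(y - 9).
Vertex (-8, 9); 4p = -18 so p = -9/2. Opens down.
Directrix is the horizontal line y = k − p = 9 − (-9/2) = 27/2.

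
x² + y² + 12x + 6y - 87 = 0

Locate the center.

Rearranging, (x² + 12x) + (y² + 6y) = 87.
Complete the square in x and y: (x + 6)² + (y + 3)² = 87 + 36 + 9 = 132
So (x + 6)² + (y + 3)² = 132.
Circle centered at (-6, -3) with r² = 132.

(-6, -3)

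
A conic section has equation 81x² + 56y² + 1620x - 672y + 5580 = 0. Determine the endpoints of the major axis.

(-10, -3) and (-10, 15)

Rearranging, 81(x² + 20x) + 56(y² - 12y) = -5580.
Complete the square in x and y: 81(x + 10)² + 56(y - 6)² = -5580 + 8100 + 2016 = 4536
Divide through by 4536 to get (x + 10)²/56 + (y - 6)²/81 = 1.
Ellipse, center (-10, 6), major axis vertical; a² = 81, b² = 56.
a = 9. Vertices at (h, k ± a).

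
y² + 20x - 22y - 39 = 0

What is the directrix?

Only y is squared. Complete the square in y: (y - 11)² = -20(x - 8).
Vertex (8, 11); 4p = -20 so p = -5. Opens left.
Directrix is the vertical line x = h − p = 8 − (-5) = 13.

x = 13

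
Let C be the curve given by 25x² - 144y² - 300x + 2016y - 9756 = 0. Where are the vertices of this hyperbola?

(-6, 7) and (18, 7)

Collect terms: 25(x² - 12x) -144(y² - 14y) = 9756
Complete the square: 25(x - 6)² -144(y - 7)² = 9756 + 900 - 7056 = 3600
Divide by 3600: (x - 6)²/144 - (y - 7)²/25 = 1
Hyperbola, center (6, 7), transverse axis horizontal; a² = 144, b² = 25.
a = 12. Vertices at (h ± a, k).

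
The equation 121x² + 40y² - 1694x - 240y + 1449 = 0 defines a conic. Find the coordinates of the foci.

(7, -6) and (7, 12)

Rearranging, 121(x² - 14x) + 40(y² - 6y) = -1449.
Completing the square gives 121(x - 7)² + 40(y - 3)² = -1449 + 5929 + 360 = 4840.
Dividing both sides by 4840: (x - 7)²/40 + (y - 3)²/121 = 1
Ellipse, center (7, 3), major axis vertical; a² = 121, b² = 40.
c² = a² - b² = 121 - 40 = 81, so c = 9.
Foci lie on the vertical axis through the center: (h, k ± c).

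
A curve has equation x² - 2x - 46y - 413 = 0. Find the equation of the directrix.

y = -41/2

Only x is squared. Complete the square in x: (x - 1)² = 46(y + 9).
Vertex (1, -9); 4p = 46 so p = 23/2. Opens up.
Directrix is the horizontal line y = k − p = -9 − (23/2) = -41/2.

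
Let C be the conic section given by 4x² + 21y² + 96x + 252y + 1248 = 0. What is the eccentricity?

e = √357/21

Group the x- and y-terms: 4(x² + 24x) + 21(y² + 12y) = -1248
4(x + 12)² + 21(y + 6)² = -1248 + 576 + 756 = 84
Divide through by 84 to get (x + 12)²/21 + (y + 6)²/4 = 1.
Ellipse, center (-12, -6), major axis horizontal; a² = 21, b² = 4.
c² = a² - b² = 17, so c = √17.
e = c/a = √17/√21 = √357/21.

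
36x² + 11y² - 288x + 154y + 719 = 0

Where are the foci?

(4, -12) and (4, -2)

Group the x- and y-terms: 36(x² - 8x) + 11(y² + 14y) = -719
Completing the square gives 36(x - 4)² + 11(y + 7)² = -719 + 576 + 539 = 396.
Divide through by 396 to get (x - 4)²/11 + (y + 7)²/36 = 1.
Ellipse, center (4, -7), major axis vertical; a² = 36, b² = 11.
c² = a² - b² = 36 - 11 = 25, so c = 5.
Foci lie on the vertical axis through the center: (h, k ± c).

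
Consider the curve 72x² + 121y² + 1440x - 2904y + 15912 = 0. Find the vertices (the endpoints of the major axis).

(-21, 12) and (1, 12)

Collect terms: 72(x² + 20x) + 121(y² - 24y) = -15912
Complete the square: 72(x + 10)² + 121(y - 12)² = -15912 + 7200 + 17424 = 8712
Dividing both sides by 8712: (x + 10)²/121 + (y - 12)²/72 = 1
Ellipse, center (-10, 12), major axis horizontal; a² = 121, b² = 72.
a = 11. Vertices at (h ± a, k).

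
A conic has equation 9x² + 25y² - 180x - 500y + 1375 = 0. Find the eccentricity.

e = 4/5

Group the x- and y-terms: 9(x² - 20x) + 25(y² - 20y) = -1375
Completing the square gives 9(x - 10)² + 25(y - 10)² = -1375 + 900 + 2500 = 2025.
Dividing both sides by 2025: (x - 10)²/225 + (y - 10)²/81 = 1
Ellipse, center (10, 10), major axis horizontal; a² = 225, b² = 81.
c² = a² - b² = 144, so c = 12.
e = c/a = 12/15 = 4/5.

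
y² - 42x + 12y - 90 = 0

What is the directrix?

Only y is squared. Complete the square in y: (y + 6)² = 42(x + 3).
Vertex (-3, -6); 4p = 42 so p = 21/2. Opens right.
Directrix is the vertical line x = h − p = -3 − (21/2) = -27/2.

x = -27/2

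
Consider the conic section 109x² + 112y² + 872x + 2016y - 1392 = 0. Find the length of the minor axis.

Rearranging, 109(x² + 8x) + 112(y² + 18y) = 1392.
Complete the square in x and y: 109(x + 4)² + 112(y + 9)² = 1392 + 1744 + 9072 = 12208
Dividing both sides by 12208: (x + 4)²/112 + (y + 9)²/109 = 1
Ellipse, center (-4, -9), major axis horizontal; a² = 112, b² = 109.
b² = 109 so b = √109; the minor axis has length 2b = 2√109.

2√109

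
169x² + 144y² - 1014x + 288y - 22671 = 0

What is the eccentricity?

Group the x- and y-terms: 169(x² - 6x) + 144(y² + 2y) = 22671
Completing the square gives 169(x - 3)² + 144(y + 1)² = 22671 + 1521 + 144 = 24336.
Dividing both sides by 24336: (x - 3)²/144 + (y + 1)²/169 = 1
Ellipse, center (3, -1), major axis vertical; a² = 169, b² = 144.
c² = a² - b² = 25, so c = 5.
e = c/a = 5/13.

e = 5/13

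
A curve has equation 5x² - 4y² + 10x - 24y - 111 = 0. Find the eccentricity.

e = 3/2

Collect terms: 5(x² + 2x) -4(y² + 6y) = 111
5(x + 1)² -4(y + 3)² = 111 + 5 - 36 = 80
Dividing both sides by 80: (x + 1)²/16 - (y + 3)²/20 = 1
Hyperbola, center (-1, -3), transverse axis horizontal; a² = 16, b² = 20.
c² = a² + b² = 36, so c = 6.
e = c/a = 6/4 = 3/2.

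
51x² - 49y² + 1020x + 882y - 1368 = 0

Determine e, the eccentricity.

e = 10/7

Rearranging, 51(x² + 20x) -49(y² - 18y) = 1368.
51(x + 10)² -49(y - 9)² = 1368 + 5100 - 3969 = 2499
Dividing both sides by 2499: (x + 10)²/49 - (y - 9)²/51 = 1
Hyperbola, center (-10, 9), transverse axis horizontal; a² = 49, b² = 51.
c² = a² + b² = 100, so c = 10.
e = c/a = 10/7.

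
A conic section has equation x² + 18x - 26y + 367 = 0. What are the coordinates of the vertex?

(-9, 11)

Only x is squared. Complete the square in x: (x + 9)² = 26(y - 11).
Vertex (-9, 11); 4p = 26 so p = 13/2. Opens up.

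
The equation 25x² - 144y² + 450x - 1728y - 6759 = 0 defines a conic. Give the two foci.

(-22, -6) and (4, -6)

25(x² + 18x) -144(y² + 12y) = 6759
Complete the square in x and y: 25(x + 9)² -144(y + 6)² = 6759 + 2025 - 5184 = 3600
Divide by 3600: (x + 9)²/144 - (y + 6)²/25 = 1
Hyperbola, center (-9, -6), transverse axis horizontal; a² = 144, b² = 25.
c² = a² + b² = 144 + 25 = 169, so c = 13.
Foci lie on the horizontal axis through the center: (h ± c, k).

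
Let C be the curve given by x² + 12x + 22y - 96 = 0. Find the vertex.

Only x is squared. Complete the square in x: (x + 6)² = -22(y - 6).
Vertex (-6, 6); 4p = -22 so p = -11/2. Opens down.

(-6, 6)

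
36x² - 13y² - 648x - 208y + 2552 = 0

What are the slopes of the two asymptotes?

Group: 36(x² - 18x) -13(y² + 16y) = -2552
Complete the square in x and y: 36(x - 9)² -13(y + 8)² = -2552 + 2916 - 832 = -468
Divide by -468: (y + 8)²/36 - (x - 9)²/13 = 1
Hyperbola, center (9, -8), transverse axis vertical; a² = 36, b² = 13.
For a vertical hyperbola the asymptotes have slope ±a/b.
Here that is ±6/√13 = ±6√13/13.

6√13/13 and -6√13/13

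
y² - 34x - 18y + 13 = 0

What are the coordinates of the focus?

Only y is squared. Complete the square in y: (y - 9)² = 34(x + 2).
Vertex (-2, 9); 4p = 34 so p = 17/2. Opens right.
Focus is p units from the vertex along the axis: (h + p, k).

(13/2, 9)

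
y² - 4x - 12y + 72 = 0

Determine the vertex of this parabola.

Only y is squared. Complete the square in y: (y - 6)² = 4(x - 9).
Vertex (9, 6); 4p = 4 so p = 1. Opens right.

(9, 6)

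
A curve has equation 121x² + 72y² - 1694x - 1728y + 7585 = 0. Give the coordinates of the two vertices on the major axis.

(7, 1) and (7, 23)

Group the x- and y-terms: 121(x² - 14x) + 72(y² - 24y) = -7585
Complete the square in x and y: 121(x - 7)² + 72(y - 12)² = -7585 + 5929 + 10368 = 8712
Divide by 8712: (x - 7)²/72 + (y - 12)²/121 = 1
Ellipse, center (7, 12), major axis vertical; a² = 121, b² = 72.
a = 11. Vertices at (h, k ± a).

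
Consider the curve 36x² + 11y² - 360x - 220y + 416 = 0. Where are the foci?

(5, 0) and (5, 20)

Group: 36(x² - 10x) + 11(y² - 20y) = -416
36(x - 5)² + 11(y - 10)² = -416 + 900 + 1100 = 1584
Dividing both sides by 1584: (x - 5)²/44 + (y - 10)²/144 = 1
Ellipse, center (5, 10), major axis vertical; a² = 144, b² = 44.
c² = a² - b² = 144 - 44 = 100, so c = 10.
Foci lie on the vertical axis through the center: (h, k ± c).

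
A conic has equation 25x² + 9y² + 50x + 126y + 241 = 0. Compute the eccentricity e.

Collect terms: 25(x² + 2x) + 9(y² + 14y) = -241
Completing the square gives 25(x + 1)² + 9(y + 7)² = -241 + 25 + 441 = 225.
Divide by 225: (x + 1)²/9 + (y + 7)²/25 = 1
Ellipse, center (-1, -7), major axis vertical; a² = 25, b² = 9.
c² = a² - b² = 16, so c = 4.
e = c/a = 4/5.

e = 4/5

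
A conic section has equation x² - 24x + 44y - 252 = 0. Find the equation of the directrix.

y = 20

Only x is squared. Complete the square in x: (x - 12)² = -44(y - 9).
Vertex (12, 9); 4p = -44 so p = -11. Opens down.
Directrix is the horizontal line y = k − p = 9 − (-11) = 20.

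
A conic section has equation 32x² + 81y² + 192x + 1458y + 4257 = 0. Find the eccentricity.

e = 7/9

32(x² + 6x) + 81(y² + 18y) = -4257
Complete the square in x and y: 32(x + 3)² + 81(y + 9)² = -4257 + 288 + 6561 = 2592
Divide by 2592: (x + 3)²/81 + (y + 9)²/32 = 1
Ellipse, center (-3, -9), major axis horizontal; a² = 81, b² = 32.
c² = a² - b² = 49, so c = 7.
e = c/a = 7/9.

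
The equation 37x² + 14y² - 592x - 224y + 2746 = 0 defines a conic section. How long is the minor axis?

2√14

Collect terms: 37(x² - 16x) + 14(y² - 16y) = -2746
Complete the square in x and y: 37(x - 8)² + 14(y - 8)² = -2746 + 2368 + 896 = 518
Dividing both sides by 518: (x - 8)²/14 + (y - 8)²/37 = 1
Ellipse, center (8, 8), major axis vertical; a² = 37, b² = 14.
b² = 14 so b = √14; the minor axis has length 2b = 2√14.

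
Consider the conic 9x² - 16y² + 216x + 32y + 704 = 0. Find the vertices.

Rearranging, 9(x² + 24x) -16(y² - 2y) = -704.
Complete the square: 9(x + 12)² -16(y - 1)² = -704 + 1296 - 16 = 576
Divide by 576: (x + 12)²/64 - (y - 1)²/36 = 1
Hyperbola, center (-12, 1), transverse axis horizontal; a² = 64, b² = 36.
a = 8. Vertices at (h ± a, k).

(-20, 1) and (-4, 1)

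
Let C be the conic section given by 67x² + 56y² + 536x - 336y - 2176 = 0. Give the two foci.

Group: 67(x² + 8x) + 56(y² - 6y) = 2176
Completing the square gives 67(x + 4)² + 56(y - 3)² = 2176 + 1072 + 504 = 3752.
Divide through by 3752 to get (x + 4)²/56 + (y - 3)²/67 = 1.
Ellipse, center (-4, 3), major axis vertical; a² = 67, b² = 56.
c² = a² - b² = 67 - 56 = 11, so c = √11.
Foci lie on the vertical axis through the center: (h, k ± c).

(-4, 3 - √11) and (-4, 3 + √11)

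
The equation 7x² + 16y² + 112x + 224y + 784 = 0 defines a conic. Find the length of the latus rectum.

Rearranging, 7(x² + 16x) + 16(y² + 14y) = -784.
7(x + 8)² + 16(y + 7)² = -784 + 448 + 784 = 448
Divide by 448: (x + 8)²/64 + (y + 7)²/28 = 1
Ellipse, center (-8, -7), major axis horizontal; a² = 64, b² = 28.
Latus rectum length = 2b²/a = 2·28/8 = 7.

7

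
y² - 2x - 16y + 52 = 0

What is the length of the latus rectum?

Only y is squared. Complete the square in y: (y - 8)² = 2(x + 6).
Vertex (-6, 8); 4p = 2 so p = 1/2. Opens right.
Latus rectum length = |4p| = 2.

2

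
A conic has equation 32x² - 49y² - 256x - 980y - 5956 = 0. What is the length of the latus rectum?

32(x² - 8x) -49(y² + 20y) = 5956
Completing the square gives 32(x - 4)² -49(y + 10)² = 5956 + 512 - 4900 = 1568.
Divide through by 1568 to get (x - 4)²/49 - (y + 10)²/32 = 1.
Hyperbola, center (4, -10), transverse axis horizontal; a² = 49, b² = 32.
Latus rectum length = 2b²/a = 2·32/7 = 64/7.

64/7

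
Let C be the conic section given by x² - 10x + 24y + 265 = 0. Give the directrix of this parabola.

Only x is squared. Complete the square in x: (x - 5)² = -24(y + 10).
Vertex (5, -10); 4p = -24 so p = -6. Opens down.
Directrix is the horizontal line y = k − p = -10 − (-6) = -4.

y = -4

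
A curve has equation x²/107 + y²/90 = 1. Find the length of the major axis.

Center (0, 0). The larger denominator 107 sits under the x-term, so the major axis is horizontal; a² = 107, b² = 90.
a² = 107 so a = √107; the major axis has length 2a = 2√107.

2√107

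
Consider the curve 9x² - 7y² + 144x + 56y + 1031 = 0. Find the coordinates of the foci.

(-8, -8) and (-8, 16)

9(x² + 16x) -7(y² - 8y) = -1031
Complete the square in x and y: 9(x + 8)² -7(y - 4)² = -1031 + 576 - 112 = -567
Divide through by -567 to get (y - 4)²/81 - (x + 8)²/63 = 1.
Hyperbola, center (-8, 4), transverse axis vertical; a² = 81, b² = 63.
c² = a² + b² = 81 + 63 = 144, so c = 12.
Foci lie on the vertical axis through the center: (h, k ± c).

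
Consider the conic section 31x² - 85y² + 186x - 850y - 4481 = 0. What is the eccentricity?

31(x² + 6x) -85(y² + 10y) = 4481
Complete the square in x and y: 31(x + 3)² -85(y + 5)² = 4481 + 279 - 2125 = 2635
Dividing both sides by 2635: (x + 3)²/85 - (y + 5)²/31 = 1
Hyperbola, center (-3, -5), transverse axis horizontal; a² = 85, b² = 31.
c² = a² + b² = 116, so c = 2√29.
e = c/a = 2√29/√85 = 2√2465/85.

e = 2√2465/85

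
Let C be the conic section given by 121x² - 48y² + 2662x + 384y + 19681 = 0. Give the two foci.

Collect terms: 121(x² + 22x) -48(y² - 8y) = -19681
121(x + 11)² -48(y - 4)² = -19681 + 14641 - 768 = -5808
Divide by -5808: (y - 4)²/121 - (x + 11)²/48 = 1
Hyperbola, center (-11, 4), transverse axis vertical; a² = 121, b² = 48.
c² = a² + b² = 121 + 48 = 169, so c = 13.
Foci lie on the vertical axis through the center: (h, k ± c).

(-11, -9) and (-11, 17)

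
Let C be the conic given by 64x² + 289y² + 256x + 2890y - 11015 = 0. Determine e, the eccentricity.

e = 15/17

Rearranging, 64(x² + 4x) + 289(y² + 10y) = 11015.
Complete the square: 64(x + 2)² + 289(y + 5)² = 11015 + 256 + 7225 = 18496
Dividing both sides by 18496: (x + 2)²/289 + (y + 5)²/64 = 1
Ellipse, center (-2, -5), major axis horizontal; a² = 289, b² = 64.
c² = a² - b² = 225, so c = 15.
e = c/a = 15/17.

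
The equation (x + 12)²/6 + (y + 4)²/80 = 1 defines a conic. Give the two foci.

(-12, -4 - √74) and (-12, -4 + √74)

Center (-12, -4). The larger denominator 80 sits under the y-term, so the major axis is vertical; a² = 80, b² = 6.
c² = a² - b² = 80 - 6 = 74, so c = √74.
Foci lie on the vertical axis through the center: (h, k ± c).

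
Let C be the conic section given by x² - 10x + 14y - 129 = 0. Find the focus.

(5, 15/2)

Only x is squared. Complete the square in x: (x - 5)² = -14(y - 11).
Vertex (5, 11); 4p = -14 so p = -7/2. Opens down.
Focus is p units from the vertex along the axis: (h, k + p).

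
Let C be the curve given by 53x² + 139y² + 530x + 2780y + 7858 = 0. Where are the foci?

(-5 - √86, -10) and (-5 + √86, -10)

53(x² + 10x) + 139(y² + 20y) = -7858
Complete the square in x and y: 53(x + 5)² + 139(y + 10)² = -7858 + 1325 + 13900 = 7367
Dividing both sides by 7367: (x + 5)²/139 + (y + 10)²/53 = 1
Ellipse, center (-5, -10), major axis horizontal; a² = 139, b² = 53.
c² = a² - b² = 139 - 53 = 86, so c = √86.
Foci lie on the horizontal axis through the center: (h ± c, k).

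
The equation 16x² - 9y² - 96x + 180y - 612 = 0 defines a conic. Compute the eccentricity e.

Collect terms: 16(x² - 6x) -9(y² - 20y) = 612
Complete the square in x and y: 16(x - 3)² -9(y - 10)² = 612 + 144 - 900 = -144
Divide by -144: (y - 10)²/16 - (x - 3)²/9 = 1
Hyperbola, center (3, 10), transverse axis vertical; a² = 16, b² = 9.
c² = a² + b² = 25, so c = 5.
e = c/a = 5/4.

e = 5/4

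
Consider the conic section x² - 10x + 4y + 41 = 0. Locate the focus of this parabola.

(5, -5)

Only x is squared. Complete the square in x: (x - 5)² = -4(y + 4).
Vertex (5, -4); 4p = -4 so p = -1. Opens down.
Focus is p units from the vertex along the axis: (h, k + p).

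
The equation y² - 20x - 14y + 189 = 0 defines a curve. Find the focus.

(12, 7)

Only y is squared. Complete the square in y: (y - 7)² = 20(x - 7).
Vertex (7, 7); 4p = 20 so p = 5. Opens right.
Focus is p units from the vertex along the axis: (h + p, k).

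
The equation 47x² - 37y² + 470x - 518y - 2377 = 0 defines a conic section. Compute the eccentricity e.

e = 2√777/37

47(x² + 10x) -37(y² + 14y) = 2377
Complete the square: 47(x + 5)² -37(y + 7)² = 2377 + 1175 - 1813 = 1739
Divide through by 1739 to get (x + 5)²/37 - (y + 7)²/47 = 1.
Hyperbola, center (-5, -7), transverse axis horizontal; a² = 37, b² = 47.
c² = a² + b² = 84, so c = 2√21.
e = c/a = 2√21/√37 = 2√777/37.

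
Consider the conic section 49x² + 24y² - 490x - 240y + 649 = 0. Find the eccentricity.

Collect terms: 49(x² - 10x) + 24(y² - 10y) = -649
49(x - 5)² + 24(y - 5)² = -649 + 1225 + 600 = 1176
Divide through by 1176 to get (x - 5)²/24 + (y - 5)²/49 = 1.
Ellipse, center (5, 5), major axis vertical; a² = 49, b² = 24.
c² = a² - b² = 25, so c = 5.
e = c/a = 5/7.

e = 5/7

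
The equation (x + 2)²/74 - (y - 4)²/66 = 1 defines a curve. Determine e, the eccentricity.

e = √2590/37

Center (-2, 4). The positive term is the x-term, so the transverse axis is horizontal; a² = 74, b² = 66.
c² = a² + b² = 140, so c = 2√35.
e = c/a = 2√35/√74 = √2590/37.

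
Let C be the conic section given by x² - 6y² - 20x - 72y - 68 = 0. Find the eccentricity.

Collect terms: (x² - 20x) -6(y² + 12y) = 68
Completing the square gives (x - 10)² -6(y + 6)² = 68 + 100 - 216 = -48.
Dividing both sides by -48: (y + 6)²/8 - (x - 10)²/48 = 1
Hyperbola, center (10, -6), transverse axis vertical; a² = 8, b² = 48.
c² = a² + b² = 56, so c = 2√14.
e = c/a = 2√14/2√2 = √7.

e = √7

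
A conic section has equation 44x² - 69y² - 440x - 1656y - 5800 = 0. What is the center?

(5, -12)

Collect terms: 44(x² - 10x) -69(y² + 24y) = 5800
Complete the square: 44(x - 5)² -69(y + 12)² = 5800 + 1100 - 9936 = -3036
Divide through by -3036 to get (y + 12)²/44 - (x - 5)²/69 = 1.
Hyperbola with center (5, -12).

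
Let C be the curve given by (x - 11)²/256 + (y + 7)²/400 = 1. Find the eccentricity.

e = 3/5

Center (11, -7). The larger denominator 400 sits under the y-term, so the major axis is vertical; a² = 400, b² = 256.
c² = a² - b² = 144, so c = 12.
e = c/a = 12/20 = 3/5.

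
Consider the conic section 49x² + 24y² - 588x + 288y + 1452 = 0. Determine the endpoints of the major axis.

Group: 49(x² - 12x) + 24(y² + 12y) = -1452
Completing the square gives 49(x - 6)² + 24(y + 6)² = -1452 + 1764 + 864 = 1176.
Divide through by 1176 to get (x - 6)²/24 + (y + 6)²/49 = 1.
Ellipse, center (6, -6), major axis vertical; a² = 49, b² = 24.
a = 7. Vertices at (h, k ± a).

(6, -13) and (6, 1)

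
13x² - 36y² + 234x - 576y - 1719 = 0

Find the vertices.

Rearranging, 13(x² + 18x) -36(y² + 16y) = 1719.
13(x + 9)² -36(y + 8)² = 1719 + 1053 - 2304 = 468
Dividing both sides by 468: (x + 9)²/36 - (y + 8)²/13 = 1
Hyperbola, center (-9, -8), transverse axis horizontal; a² = 36, b² = 13.
a = 6. Vertices at (h ± a, k).

(-15, -8) and (-3, -8)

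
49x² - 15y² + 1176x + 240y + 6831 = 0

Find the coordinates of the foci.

Group the x- and y-terms: 49(x² + 24x) -15(y² - 16y) = -6831
Completing the square gives 49(x + 12)² -15(y - 8)² = -6831 + 7056 - 960 = -735.
Divide by -735: (y - 8)²/49 - (x + 12)²/15 = 1
Hyperbola, center (-12, 8), transverse axis vertical; a² = 49, b² = 15.
c² = a² + b² = 49 + 15 = 64, so c = 8.
Foci lie on the vertical axis through the center: (h, k ± c).

(-12, 0) and (-12, 16)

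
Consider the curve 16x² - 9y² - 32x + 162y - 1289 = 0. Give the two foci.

Collect terms: 16(x² - 2x) -9(y² - 18y) = 1289
Completing the square gives 16(x - 1)² -9(y - 9)² = 1289 + 16 - 729 = 576.
Divide by 576: (x - 1)²/36 - (y - 9)²/64 = 1
Hyperbola, center (1, 9), transverse axis horizontal; a² = 36, b² = 64.
c² = a² + b² = 36 + 64 = 100, so c = 10.
Foci lie on the horizontal axis through the center: (h ± c, k).

(-9, 9) and (11, 9)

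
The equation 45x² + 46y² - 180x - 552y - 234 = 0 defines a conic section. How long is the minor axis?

6√5

Group: 45(x² - 4x) + 46(y² - 12y) = 234
45(x - 2)² + 46(y - 6)² = 234 + 180 + 1656 = 2070
Dividing both sides by 2070: (x - 2)²/46 + (y - 6)²/45 = 1
Ellipse, center (2, 6), major axis horizontal; a² = 46, b² = 45.
b² = 45 so b = 3√5; the minor axis has length 2b = 6√5.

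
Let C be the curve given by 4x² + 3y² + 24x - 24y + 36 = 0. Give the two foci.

Rearranging, 4(x² + 6x) + 3(y² - 8y) = -36.
4(x + 3)² + 3(y - 4)² = -36 + 36 + 48 = 48
Divide through by 48 to get (x + 3)²/12 + (y - 4)²/16 = 1.
Ellipse, center (-3, 4), major axis vertical; a² = 16, b² = 12.
c² = a² - b² = 16 - 12 = 4, so c = 2.
Foci lie on the vertical axis through the center: (h, k ± c).

(-3, 2) and (-3, 6)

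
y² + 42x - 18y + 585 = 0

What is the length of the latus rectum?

Only y is squared. Complete the square in y: (y - 9)² = -42(x + 12).
Vertex (-12, 9); 4p = -42 so p = -21/2. Opens left.
Latus rectum length = |4p| = 42.

42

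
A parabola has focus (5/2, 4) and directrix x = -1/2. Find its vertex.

(1, 4)

The vertex is the midpoint between the focus and the directrix along the axis of symmetry.
Axis is horizontal (directrix is vertical). Vertex x-coordinate = (5/2 + (-1/2))/2 = 1; y-coordinate = 4.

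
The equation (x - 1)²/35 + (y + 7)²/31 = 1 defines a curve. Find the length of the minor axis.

Center (1, -7). The larger denominator 35 sits under the x-term, so the major axis is horizontal; a² = 35, b² = 31.
b² = 31 so b = √31; the minor axis has length 2b = 2√31.

2√31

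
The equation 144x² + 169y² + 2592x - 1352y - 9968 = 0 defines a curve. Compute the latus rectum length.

Group: 144(x² + 18x) + 169(y² - 8y) = 9968
Complete the square in x and y: 144(x + 9)² + 169(y - 4)² = 9968 + 11664 + 2704 = 24336
Divide by 24336: (x + 9)²/169 + (y - 4)²/144 = 1
Ellipse, center (-9, 4), major axis horizontal; a² = 169, b² = 144.
Latus rectum length = 2b²/a = 2·144/13 = 288/13.

288/13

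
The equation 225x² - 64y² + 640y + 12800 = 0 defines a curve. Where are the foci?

(0, -12) and (0, 22)

Rearranging, 225x² -64(y² - 10y) = -12800.
Complete the square in x and y: 225x² -64(y - 5)² = -12800 + 0 - 1600 = -14400
Divide through by -14400 to get (y - 5)²/225 - x²/64 = 1.
Hyperbola, center (0, 5), transverse axis vertical; a² = 225, b² = 64.
c² = a² + b² = 225 + 64 = 289, so c = 17.
Foci lie on the vertical axis through the center: (h, k ± c).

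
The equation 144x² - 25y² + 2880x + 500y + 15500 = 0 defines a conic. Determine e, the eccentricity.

Group the x- and y-terms: 144(x² + 20x) -25(y² - 20y) = -15500
Complete the square in x and y: 144(x + 10)² -25(y - 10)² = -15500 + 14400 - 2500 = -3600
Divide by -3600: (y - 10)²/144 - (x + 10)²/25 = 1
Hyperbola, center (-10, 10), transverse axis vertical; a² = 144, b² = 25.
c² = a² + b² = 169, so c = 13.
e = c/a = 13/12.

e = 13/12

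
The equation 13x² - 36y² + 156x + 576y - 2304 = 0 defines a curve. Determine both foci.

Collect terms: 13(x² + 12x) -36(y² - 16y) = 2304
13(x + 6)² -36(y - 8)² = 2304 + 468 - 2304 = 468
Divide by 468: (x + 6)²/36 - (y - 8)²/13 = 1
Hyperbola, center (-6, 8), transverse axis horizontal; a² = 36, b² = 13.
c² = a² + b² = 36 + 13 = 49, so c = 7.
Foci lie on the horizontal axis through the center: (h ± c, k).

(-13, 8) and (1, 8)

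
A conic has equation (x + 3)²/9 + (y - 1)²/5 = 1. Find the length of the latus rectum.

Center (-3, 1). The larger denominator 9 sits under the x-term, so the major axis is horizontal; a² = 9, b² = 5.
Latus rectum length = 2b²/a = 2·5/3 = 10/3.

10/3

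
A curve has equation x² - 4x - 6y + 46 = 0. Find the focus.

(2, 17/2)

Only x is squared. Complete the square in x: (x - 2)² = 6(y - 7).
Vertex (2, 7); 4p = 6 so p = 3/2. Opens up.
Focus is p units from the vertex along the axis: (h, k + p).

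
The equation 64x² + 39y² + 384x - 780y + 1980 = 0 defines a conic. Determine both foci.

(-3, 5) and (-3, 15)

Group the x- and y-terms: 64(x² + 6x) + 39(y² - 20y) = -1980
64(x + 3)² + 39(y - 10)² = -1980 + 576 + 3900 = 2496
Divide by 2496: (x + 3)²/39 + (y - 10)²/64 = 1
Ellipse, center (-3, 10), major axis vertical; a² = 64, b² = 39.
c² = a² - b² = 64 - 39 = 25, so c = 5.
Foci lie on the vertical axis through the center: (h, k ± c).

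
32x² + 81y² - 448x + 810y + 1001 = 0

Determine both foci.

Collect terms: 32(x² - 14x) + 81(y² + 10y) = -1001
Complete the square: 32(x - 7)² + 81(y + 5)² = -1001 + 1568 + 2025 = 2592
Divide through by 2592 to get (x - 7)²/81 + (y + 5)²/32 = 1.
Ellipse, center (7, -5), major axis horizontal; a² = 81, b² = 32.
c² = a² - b² = 81 - 32 = 49, so c = 7.
Foci lie on the horizontal axis through the center: (h ± c, k).

(0, -5) and (14, -5)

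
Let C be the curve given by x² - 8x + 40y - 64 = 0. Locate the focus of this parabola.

(4, -8)

Only x is squared. Complete the square in x: (x - 4)² = -40(y - 2).
Vertex (4, 2); 4p = -40 so p = -10. Opens down.
Focus is p units from the vertex along the axis: (h, k + p).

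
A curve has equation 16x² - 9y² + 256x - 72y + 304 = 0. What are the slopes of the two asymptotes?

Group the x- and y-terms: 16(x² + 16x) -9(y² + 8y) = -304
Complete the square in x and y: 16(x + 8)² -9(y + 4)² = -304 + 1024 - 144 = 576
Divide by 576: (x + 8)²/36 - (y + 4)²/64 = 1
Hyperbola, center (-8, -4), transverse axis horizontal; a² = 36, b² = 64.
For a horizontal hyperbola the asymptotes have slope ±b/a.
Here that is ±8/6 = ±4/3.

4/3 and -4/3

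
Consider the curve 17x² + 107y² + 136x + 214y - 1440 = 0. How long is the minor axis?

2√17

17(x² + 8x) + 107(y² + 2y) = 1440
Complete the square in x and y: 17(x + 4)² + 107(y + 1)² = 1440 + 272 + 107 = 1819
Dividing both sides by 1819: (x + 4)²/107 + (y + 1)²/17 = 1
Ellipse, center (-4, -1), major axis horizontal; a² = 107, b² = 17.
b² = 17 so b = √17; the minor axis has length 2b = 2√17.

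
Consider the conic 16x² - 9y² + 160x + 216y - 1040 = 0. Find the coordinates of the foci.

Group: 16(x² + 10x) -9(y² - 24y) = 1040
Complete the square in x and y: 16(x + 5)² -9(y - 12)² = 1040 + 400 - 1296 = 144
Divide by 144: (x + 5)²/9 - (y - 12)²/16 = 1
Hyperbola, center (-5, 12), transverse axis horizontal; a² = 9, b² = 16.
c² = a² + b² = 9 + 16 = 25, so c = 5.
Foci lie on the horizontal axis through the center: (h ± c, k).

(-10, 12) and (0, 12)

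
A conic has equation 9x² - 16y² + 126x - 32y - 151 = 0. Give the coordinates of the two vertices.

(-15, -1) and (1, -1)

9(x² + 14x) -16(y² + 2y) = 151
Complete the square: 9(x + 7)² -16(y + 1)² = 151 + 441 - 16 = 576
Divide by 576: (x + 7)²/64 - (y + 1)²/36 = 1
Hyperbola, center (-7, -1), transverse axis horizontal; a² = 64, b² = 36.
a = 8. Vertices at (h ± a, k).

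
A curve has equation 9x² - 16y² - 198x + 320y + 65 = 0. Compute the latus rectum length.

9(x² - 22x) -16(y² - 20y) = -65
Completing the square gives 9(x - 11)² -16(y - 10)² = -65 + 1089 - 1600 = -576.
Divide by -576: (y - 10)²/36 - (x - 11)²/64 = 1
Hyperbola, center (11, 10), transverse axis vertical; a² = 36, b² = 64.
Latus rectum length = 2b²/a = 2·64/6 = 64/3.

64/3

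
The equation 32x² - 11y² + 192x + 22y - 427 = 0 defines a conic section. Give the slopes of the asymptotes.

4√22/11 and -4√22/11

Rearranging, 32(x² + 6x) -11(y² - 2y) = 427.
Completing the square gives 32(x + 3)² -11(y - 1)² = 427 + 288 - 11 = 704.
Divide by 704: (x + 3)²/22 - (y - 1)²/64 = 1
Hyperbola, center (-3, 1), transverse axis horizontal; a² = 22, b² = 64.
For a horizontal hyperbola the asymptotes have slope ±b/a.
Here that is ±8/√22 = ±4√22/11.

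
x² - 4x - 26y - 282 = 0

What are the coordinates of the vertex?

Only x is squared. Complete the square in x: (x - 2)² = 26(y + 11).
Vertex (2, -11); 4p = 26 so p = 13/2. Opens up.

(2, -11)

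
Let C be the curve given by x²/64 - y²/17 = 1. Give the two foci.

(-9, 0) and (9, 0)

Center (0, 0). The positive term is the x-term, so the transverse axis is horizontal; a² = 64, b² = 17.
c² = a² + b² = 64 + 17 = 81, so c = 9.
Foci lie on the horizontal axis through the center: (h ± c, k).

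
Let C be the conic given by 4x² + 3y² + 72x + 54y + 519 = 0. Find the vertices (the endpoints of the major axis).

Rearranging, 4(x² + 18x) + 3(y² + 18y) = -519.
4(x + 9)² + 3(y + 9)² = -519 + 324 + 243 = 48
Divide by 48: (x + 9)²/12 + (y + 9)²/16 = 1
Ellipse, center (-9, -9), major axis vertical; a² = 16, b² = 12.
a = 4. Vertices at (h, k ± a).

(-9, -13) and (-9, -5)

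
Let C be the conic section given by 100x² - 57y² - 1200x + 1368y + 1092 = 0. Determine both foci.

(6, 12 - √157) and (6, 12 + √157)

100(x² - 12x) -57(y² - 24y) = -1092
Complete the square in x and y: 100(x - 6)² -57(y - 12)² = -1092 + 3600 - 8208 = -5700
Dividing both sides by -5700: (y - 12)²/100 - (x - 6)²/57 = 1
Hyperbola, center (6, 12), transverse axis vertical; a² = 100, b² = 57.
c² = a² + b² = 100 + 57 = 157, so c = √157.
Foci lie on the vertical axis through the center: (h, k ± c).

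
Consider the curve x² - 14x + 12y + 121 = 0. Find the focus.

(7, -9)

Only x is squared. Complete the square in x: (x - 7)² = -12(y + 6).
Vertex (7, -6); 4p = -12 so p = -3. Opens down.
Focus is p units from the vertex along the axis: (h, k + p).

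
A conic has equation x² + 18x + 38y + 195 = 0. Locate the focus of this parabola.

(-9, -25/2)

Only x is squared. Complete the square in x: (x + 9)² = -38(y + 3).
Vertex (-9, -3); 4p = -38 so p = -19/2. Opens down.
Focus is p units from the vertex along the axis: (h, k + p).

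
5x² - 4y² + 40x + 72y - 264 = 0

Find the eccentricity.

Group: 5(x² + 8x) -4(y² - 18y) = 264
Complete the square in x and y: 5(x + 4)² -4(y - 9)² = 264 + 80 - 324 = 20
Divide by 20: (x + 4)²/4 - (y - 9)²/5 = 1
Hyperbola, center (-4, 9), transverse axis horizontal; a² = 4, b² = 5.
c² = a² + b² = 9, so c = 3.
e = c/a = 3/2.

e = 3/2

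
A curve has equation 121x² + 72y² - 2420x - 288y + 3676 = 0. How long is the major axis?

22

Group: 121(x² - 20x) + 72(y² - 4y) = -3676
121(x - 10)² + 72(y - 2)² = -3676 + 12100 + 288 = 8712
Divide by 8712: (x - 10)²/72 + (y - 2)²/121 = 1
Ellipse, center (10, 2), major axis vertical; a² = 121, b² = 72.
a² = 121 so a = 11; the major axis has length 2a = 22.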